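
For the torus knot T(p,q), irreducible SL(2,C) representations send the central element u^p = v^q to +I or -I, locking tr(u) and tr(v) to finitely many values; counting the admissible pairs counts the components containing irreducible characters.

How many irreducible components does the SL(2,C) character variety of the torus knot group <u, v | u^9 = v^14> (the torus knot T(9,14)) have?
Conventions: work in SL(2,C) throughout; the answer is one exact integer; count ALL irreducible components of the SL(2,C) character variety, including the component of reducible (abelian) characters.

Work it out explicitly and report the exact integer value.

In the torus knot group T(9,14), u^9 = v^14 is central, so an irreducible representation sends it to +I or -I (Schur).
So on each irreducible component the traces are pinned: tr(u) = 2*cos(pi*alpha/9) with 1 <= alpha <= 8, tr(v) = 2*cos(pi*beta/14) with 1 <= beta <= 13.
Consistency of u^9 = (-1)^alpha I with v^14 = (-1)^beta I forces alpha = beta (mod 2).
count pairs: odd alpha (4 choices) x odd beta (7), plus even alpha (4) x even beta (6): 4*7 + 4*6 = 52.
That is 52 components of irreducible characters, and with the reducible (abelian) component the total is 53.

53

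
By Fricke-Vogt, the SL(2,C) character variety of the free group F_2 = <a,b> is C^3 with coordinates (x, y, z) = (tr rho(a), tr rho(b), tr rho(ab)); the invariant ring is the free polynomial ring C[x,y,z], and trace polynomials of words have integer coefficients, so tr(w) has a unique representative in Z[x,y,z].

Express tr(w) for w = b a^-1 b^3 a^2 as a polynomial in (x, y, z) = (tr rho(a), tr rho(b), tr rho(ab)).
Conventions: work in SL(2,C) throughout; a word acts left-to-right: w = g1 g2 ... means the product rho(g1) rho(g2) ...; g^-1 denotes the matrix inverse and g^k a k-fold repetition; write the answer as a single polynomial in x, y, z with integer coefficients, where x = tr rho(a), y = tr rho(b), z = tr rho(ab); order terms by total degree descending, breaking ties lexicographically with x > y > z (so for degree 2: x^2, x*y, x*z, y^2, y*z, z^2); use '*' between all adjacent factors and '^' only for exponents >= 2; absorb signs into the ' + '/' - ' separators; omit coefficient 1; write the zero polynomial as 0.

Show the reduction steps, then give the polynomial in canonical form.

reduce: tr(b^2 a) = tr(b)*tr(a b) - tr(a)   [square of b] = y*z - x
reduce: tr(b^2) = tr(b)*tr(b) - tr(1)   [square of b] = y^2 - 2
so tr(a^2 b^2) = tr(a)*tr(b^2 a) - tr(b^2)   [square of a] = x*y*z - x^2 - y^2 + 2
tr(a^2 b) = tr(a)*tr(b a) - tr(b)   [square of a] = x*z - y
tr(b^2 a^2 b) = tr(b)*tr(a^2 b^2) - tr(a^2 b)   [square of b] = x*y^2*z - x^2*y - y^3 - x*z + 3*y
so tr(b^3 a^2 b) = tr(b)*tr(b^2 a^2 b) - tr(b^2 a^2)   [square of b] = x*y^3*z - x^2*y^2 - y^4 - 2*x*y*z + x^2 + 4*y^2 - 2
so tr(b a b a) = tr(b a)*tr(b a) - tr(1)   [split at a repeated b] = z^2 - 2
so tr(a^2 b a b) = tr(a)*tr(b a b a) - tr(b a b)   [square of a] = x*z^2 - y*z - x
tr(a^2 b a) = tr(a)*tr(a b a) - tr(a b)   [square of a] = x^2*z - x*y - z
tr(b a^2 b a b) = tr(b)*tr(a^2 b a b) - tr(a^2 b a)   [square of b] = x*y*z^2 - x^2*z - y^2*z + z
tr(b^3 a^2 b a) = tr(b)*tr(b a^2 b a b) - tr(b a^2 b a)   [square of b] = x*y^2*z^2 - x^2*y*z - y^3*z - x*z^2 + 2*y*z + x
so tr(b a^-1 b^3 a^2) = tr(b^3 a^2 b)*tr(a) - tr(b^3 a^2 b a)   [inverse elimination on a] = x^2*y^3*z - x^3*y^2 - x*y^4 - x*y^2*z^2 - x^2*y*z + y^3*z + x^3 + 4*x*y^2 + x*z^2 - 2*y*z - 3*x

x^2*y^3*z - x^3*y^2 - x*y^4 - x*y^2*z^2 - x^2*y*z + y^3*z + x^3 + 4*x*y^2 + x*z^2 - 2*y*z - 3*x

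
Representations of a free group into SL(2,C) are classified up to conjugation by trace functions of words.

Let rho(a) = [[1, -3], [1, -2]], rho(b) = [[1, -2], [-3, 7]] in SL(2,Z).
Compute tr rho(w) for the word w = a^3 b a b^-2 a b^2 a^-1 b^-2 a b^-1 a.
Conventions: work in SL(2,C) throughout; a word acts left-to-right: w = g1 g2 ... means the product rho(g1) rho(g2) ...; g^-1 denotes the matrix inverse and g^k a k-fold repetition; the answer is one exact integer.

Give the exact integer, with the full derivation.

2497837

rho(a) = [[1, -3], [1, -2]]
... * rho(a) = [[1, -3], [1, -2]]  ->  [[-2, 3], [-1, 1]]
... * rho(a) = [[1, -3], [1, -2]]  ->  [[1, 0], [0, 1]]
... * rho(b) = [[1, -2], [-3, 7]]  ->  [[1, -2], [-3, 7]]
... * rho(a) = [[1, -3], [1, -2]]  ->  [[-1, 1], [4, -5]]
... * rho(b^-1) = [[7, 2], [3, 1]]  ->  [[-4, -1], [13, 3]]
... * rho(b^-1) = [[7, 2], [3, 1]]  ->  [[-31, -9], [100, 29]]
... * rho(a) = [[1, -3], [1, -2]]  ->  [[-40, 111], [129, -358]]
... * rho(b) = [[1, -2], [-3, 7]]  ->  [[-373, 857], [1203, -2764]]
... * rho(b) = [[1, -2], [-3, 7]]  ->  [[-2944, 6745], [9495, -21754]]
... * rho(a^-1) = [[-2, 3], [-1, 1]]  ->  [[-857, -2087], [2764, 6731]]
... * rho(b^-1) = [[7, 2], [3, 1]]  ->  [[-12260, -3801], [39541, 12259]]
... * rho(b^-1) = [[7, 2], [3, 1]]  ->  [[-97223, -28321], [313564, 91341]]
... * rho(a) = [[1, -3], [1, -2]]  ->  [[-125544, 348311], [404905, -1123374]]
... * rho(b^-1) = [[7, 2], [3, 1]]  ->  [[166125, 97223], [-535787, -313564]]
... * rho(a) = [[1, -3], [1, -2]]  ->  [[263348, -692821], [-849351, 2234489]]
tr = 263348 + 2234489 = 2497837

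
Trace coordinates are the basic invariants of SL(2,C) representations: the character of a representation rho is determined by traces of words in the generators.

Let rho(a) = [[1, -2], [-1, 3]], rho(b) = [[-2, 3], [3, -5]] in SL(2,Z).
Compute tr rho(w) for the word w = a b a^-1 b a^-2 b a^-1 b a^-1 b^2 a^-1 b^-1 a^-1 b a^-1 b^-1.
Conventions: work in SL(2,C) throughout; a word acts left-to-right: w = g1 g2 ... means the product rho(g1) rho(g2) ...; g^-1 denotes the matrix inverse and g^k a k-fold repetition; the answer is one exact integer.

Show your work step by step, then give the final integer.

1954

rho(a) = [[1, -2], [-1, 3]]
... * rho(b) = [[-2, 3], [3, -5]]  ->  [[-8, 13], [11, -18]]
... * rho(a^-1) = [[3, 2], [1, 1]]  ->  [[-11, -3], [15, 4]]
... * rho(b) = [[-2, 3], [3, -5]]  ->  [[13, -18], [-18, 25]]
... * rho(a^-1) = [[3, 2], [1, 1]]  ->  [[21, 8], [-29, -11]]
... * rho(a^-1) = [[3, 2], [1, 1]]  ->  [[71, 50], [-98, -69]]
... * rho(b) = [[-2, 3], [3, -5]]  ->  [[8, -37], [-11, 51]]
... * rho(a^-1) = [[3, 2], [1, 1]]  ->  [[-13, -21], [18, 29]]
... * rho(b) = [[-2, 3], [3, -5]]  ->  [[-37, 66], [51, -91]]
... * rho(a^-1) = [[3, 2], [1, 1]]  ->  [[-45, -8], [62, 11]]
... * rho(b) = [[-2, 3], [3, -5]]  ->  [[66, -95], [-91, 131]]
... * rho(b) = [[-2, 3], [3, -5]]  ->  [[-417, 673], [575, -928]]
... * rho(a^-1) = [[3, 2], [1, 1]]  ->  [[-578, -161], [797, 222]]
... * rho(b^-1) = [[-5, -3], [-3, -2]]  ->  [[3373, 2056], [-4651, -2835]]
... * rho(a^-1) = [[3, 2], [1, 1]]  ->  [[12175, 8802], [-16788, -12137]]
... * rho(b) = [[-2, 3], [3, -5]]  ->  [[2056, -7485], [-2835, 10321]]
... * rho(a^-1) = [[3, 2], [1, 1]]  ->  [[-1317, -3373], [1816, 4651]]
... * rho(b^-1) = [[-5, -3], [-3, -2]]  ->  [[16704, 10697], [-23033, -14750]]
tr = 16704 + -14750 = 1954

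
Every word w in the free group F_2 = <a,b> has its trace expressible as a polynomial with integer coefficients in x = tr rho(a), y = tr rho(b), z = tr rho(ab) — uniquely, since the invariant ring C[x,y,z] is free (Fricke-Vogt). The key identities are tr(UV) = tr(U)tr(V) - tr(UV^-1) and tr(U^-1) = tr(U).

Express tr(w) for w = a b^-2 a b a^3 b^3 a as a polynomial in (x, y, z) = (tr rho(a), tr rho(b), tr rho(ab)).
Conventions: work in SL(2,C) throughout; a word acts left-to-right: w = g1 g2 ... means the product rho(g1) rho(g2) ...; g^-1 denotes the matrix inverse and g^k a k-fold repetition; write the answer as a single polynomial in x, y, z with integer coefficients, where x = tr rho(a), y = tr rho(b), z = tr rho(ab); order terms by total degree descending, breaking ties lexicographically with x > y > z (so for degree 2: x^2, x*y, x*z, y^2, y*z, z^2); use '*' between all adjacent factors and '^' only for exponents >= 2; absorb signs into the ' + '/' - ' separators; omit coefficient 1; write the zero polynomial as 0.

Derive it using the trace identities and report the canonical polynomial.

x^4*y^4*z^2 - x^5*y^3*z - 2*x^3*y^5*z - x^3*y^3*z^3 + x^4*y^4 - x^4*y^2*z^2 + x^2*y^6 + x^5*y*z + 8*x^3*y^3*z + x^3*y*z^3 + x*y^5*z + x*y^3*z^3 - 2*x^4*y^2 + x^4*z^2 - 6*x^2*y^4 - x^2*y^2*z^2 - 7*x^3*y*z - 5*x*y^3*z - x*y*z^3 + 9*x^2*y^2 - 2*x^2*z^2 + 6*x*y*z + z^2 - 2

use: trace(b a b a) = trace(a b) trace(a b) - trace(1)   [split at a repeated a] = z^2 - 2
apply: trace(b a b) = trace(b) trace(a b) - trace(a)   [square of b] = y*z - x
trace(b a^2 b a) = trace(a) trace(b a b a) - trace(b a b)   [square of a] = x*z^2 - y*z - x
trace(b^2) = trace(b) trace(b) - trace(1)   [square of b] = y^2 - 2
trace(b a^2 b) = trace(a) trace(b^2 a) - trace(b^2)   [square of a] = x*y*z - x^2 - y^2 + 2
use: trace(a b a^2 b a) = trace(a) trace(b a^2 b a) - trace(b a^2 b)   [square of a] = x^2*z^2 - 2*x*y*z + y^2 - 2
trace(a^3 b a^2 b) = trace(a) trace(a b a^2 b a) - trace(a b a^2 b)   [square of a] = x^3*z^2 - 2*x^2*y*z + x*y^2 - x*z^2 + y*z - x
trace(b a^2) = trace(a) trace(b a) - trace(b)   [square of a] = x*z - y
trace(b a^3) = trace(a) trace(b a^2) - trace(b a)   [square of a] = x^2*z - x*y - z
use: trace(b a^4) = trace(a) trace(b a^3) - trace(b a^2)   [square of a] = x^3*z - x^2*y - 2*x*z + y
apply: trace(a^3 b a^2) = trace(a) trace(b a^4) - trace(b a^3)   [square of a] = x^4*z - x^3*y - 3*x^2*z + 2*x*y + z
apply: trace(b a^3 b a^2 b) = trace(b) trace(a^3 b a^2 b) - trace(a^3 b a^2)   [square of b] = x^3*y*z^2 - x^4*z - 2*x^2*y^2*z + x^3*y + x*y^3 - x*y*z^2 + 3*x^2*z + y^2*z - 3*x*y - z
use: trace(b^3 a^3 b a^2) = trace(b) trace(b a^3 b a^2 b) - trace(b a^3 b a^2)   [square of b] = x^3*y^2*z^2 - x^4*y*z - 2*x^2*y^3*z + x^3*y^2 - x^3*z^2 + x*y^4 - x*y^2*z^2 + 5*x^2*y*z + y^3*z - 4*x*y^2 + x*z^2 - 2*y*z + x
apply: trace(a b a b^2) = trace(b) trace(a b a b) - trace(a b a)   [square of b] = y*z^2 - x*z - y
use: trace(b a b^3 a) = trace(b) trace(a b a b^2) - trace(a b a b)   [square of b] = y^2*z^2 - x*y*z - y^2 - z^2 + 2
use: trace(a b^3) = trace(b) trace(a b^2) - trace(a b)   [square of b] = y^2*z - x*y - z
trace(b a b^3) = trace(b) trace(a b^3) - trace(a b^2)   [square of b] = y^3*z - x*y^2 - 2*y*z + x
trace(a b a b^3 a) = trace(a) trace(b a b^3 a) - trace(b a b^3)   [square of a] = x*y^2*z^2 - x^2*y*z - y^3*z - x*z^2 + 2*y*z + x
trace(b^3 a^3 b a) = trace(a) trace(a b a b^3 a) - trace(a b a b^3)   [square of a] = x^2*y^2*z^2 - x^3*y*z - x*y^3*z - x^2*z^2 - y^2*z^2 + 3*x*y*z + x^2 + y^2 + z^2 - 2
apply: trace(a b a^3 b^3 a^2) = trace(a) trace(b^3 a^3 b a^2) - trace(b^3 a^3 b a)   [square of a] = x^4*y^2*z^2 - x^5*y*z - 2*x^3*y^3*z + x^4*y^2 - x^4*z^2 + x^2*y^4 - 2*x^2*y^2*z^2 + 6*x^3*y*z + 2*x*y^3*z - 4*x^2*y^2 + 2*x^2*z^2 + y^2*z^2 - 5*x*y*z - y^2 - z^2 + 2
use: trace(b a b a b a) = trace(b a b a) trace(b a) - trace(a b)   [split at a repeated b] = z^3 - 3*z
use: trace(b a b a^2 b a) = trace(a) trace(b a b a b a) - trace(b a b a b)   [square of a] = x*z^3 - y*z^2 - 2*x*z + y
trace(b a b a^2 b) = trace(b) trace(a b a^2 b) - trace(a b a^2)   [square of b] = x*y*z^2 - x^2*z - y^2*z + z
apply: trace(a^2 b a b a^2 b) = trace(a) trace(b a b a^2 b a) - trace(b a b a^2 b)   [square of a] = x^2*z^3 - 2*x*y*z^2 - x^2*z + y^2*z + x*y - z
trace(b a b a^3) = trace(a) trace(a b a b a) - trace(a b a b)   [square of a] = x^2*z^2 - x*y*z - x^2 - z^2 + 2
trace(a^2 b a b a^2) = trace(a) trace(b a b a^3) - trace(b a b a^2)   [square of a] = x^3*z^2 - x^2*y*z - x^3 - 2*x*z^2 + y*z + 3*x
use: trace(a^2 b a b a^2 b^2) = trace(b) trace(a^2 b a b a^2 b) - trace(a^2 b a b a^2)   [square of b] = x^2*y*z^3 - x^3*z^2 - 2*x*y^2*z^2 + y^3*z + x^3 + x*y^2 + 2*x*z^2 - 2*y*z - 3*x
trace(a b^3 a^2 b a b a) = trace(b) trace(a^2 b a b a^2 b^2) - trace(a^2 b a b a^2 b)   [square of b] = x^2*y^2*z^3 - x^3*y*z^2 - 2*x*y^3*z^2 - x^2*z^3 + y^4*z + x^3*y + x*y^3 + 4*x*y*z^2 + x^2*z - 3*y^2*z - 4*x*y + z
use: trace(b a^2 b a b a b) = trace(b) trace(a^2 b a b a b) - trace(a^2 b a b a)   [square of b] = x*y*z^3 - x^2*z^2 - y^2*z^2 - x*y*z + x^2 + y^2 + z^2 - 2
use: trace(a b^3 a^2 b a b) = trace(b) trace(b a^2 b a b a b) - trace(b a^2 b a b a)   [square of b] = x*y^2*z^3 - x^2*y*z^2 - y^3*z^2 - x*y^2*z - x*z^3 + x^2*y + y^3 + 2*y*z^2 + 2*x*z - 3*y
use: trace(a b a^3 b^3 a^2 b) = trace(a) trace(a b^3 a^2 b a b a) - trace(a b^3 a^2 b a b)   [square of a] = x^3*y^2*z^3 - x^4*y*z^2 - 2*x^2*y^3*z^2 - x^3*z^3 + x*y^4*z - x*y^2*z^3 + x^4*y + x^2*y^3 + 5*x^2*y*z^2 + y^3*z^2 + x^3*z - 2*x*y^2*z + x*z^3 - 5*x^2*y - y^3 - 2*y*z^2 - x*z + 3*y
trace(a b a^3 b^3 a^2 b^-1) = trace(a b a^3 b^3 a^2) trace(b) - trace(a b a^3 b^3 a^2 b)   [inverse elimination on b] = x^4*y^3*z^2 - x^5*y^2*z - 2*x^3*y^4*z - x^3*y^2*z^3 + x^4*y^3 + x^2*y^5 + 6*x^3*y^2*z + x^3*z^3 + x*y^4*z + x*y^2*z^3 - x^4*y - 5*x^2*y^3 - 3*x^2*y*z^2 - x^3*z - 3*x*y^2*z - x*z^3 + 5*x^2*y + y*z^2 + x*z - y
trace(a b^-2 a b a^3 b^3 a) = trace(a b a^3 b^3 a^2 b^-1) trace(b) - trace(a b a^3 b^3 a^2)   [inverse elimination on b] = x^4*y^4*z^2 - x^5*y^3*z - 2*x^3*y^5*z - x^3*y^3*z^3 + x^4*y^4 - x^4*y^2*z^2 + x^2*y^6 + x^5*y*z + 8*x^3*y^3*z + x^3*y*z^3 + x*y^5*z + x*y^3*z^3 - 2*x^4*y^2 + x^4*z^2 - 6*x^2*y^4 - x^2*y^2*z^2 - 7*x^3*y*z - 5*x*y^3*z - x*y*z^3 + 9*x^2*y^2 - 2*x^2*z^2 + 6*x*y*z + z^2 - 2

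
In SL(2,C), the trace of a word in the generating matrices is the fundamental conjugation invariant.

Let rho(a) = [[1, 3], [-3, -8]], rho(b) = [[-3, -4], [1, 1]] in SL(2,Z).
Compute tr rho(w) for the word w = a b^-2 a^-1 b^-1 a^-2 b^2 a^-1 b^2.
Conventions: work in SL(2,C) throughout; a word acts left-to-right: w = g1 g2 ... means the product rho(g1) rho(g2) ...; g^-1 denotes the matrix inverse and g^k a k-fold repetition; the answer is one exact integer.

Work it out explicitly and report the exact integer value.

13210

rho(a) = [[1, 3], [-3, -8]]
... * rho(b^-1) = [[1, 4], [-1, -3]]  ->  [[-2, -5], [5, 12]]
... * rho(b^-1) = [[1, 4], [-1, -3]]  ->  [[3, 7], [-7, -16]]
... * rho(a^-1) = [[-8, -3], [3, 1]]  ->  [[-3, -2], [8, 5]]
... * rho(b^-1) = [[1, 4], [-1, -3]]  ->  [[-1, -6], [3, 17]]
... * rho(a^-1) = [[-8, -3], [3, 1]]  ->  [[-10, -3], [27, 8]]
... * rho(a^-1) = [[-8, -3], [3, 1]]  ->  [[71, 27], [-192, -73]]
... * rho(b) = [[-3, -4], [1, 1]]  ->  [[-186, -257], [503, 695]]
... * rho(b) = [[-3, -4], [1, 1]]  ->  [[301, 487], [-814, -1317]]
... * rho(a^-1) = [[-8, -3], [3, 1]]  ->  [[-947, -416], [2561, 1125]]
... * rho(b) = [[-3, -4], [1, 1]]  ->  [[2425, 3372], [-6558, -9119]]
... * rho(b) = [[-3, -4], [1, 1]]  ->  [[-3903, -6328], [10555, 17113]]
tr = -3903 + 17113 = 13210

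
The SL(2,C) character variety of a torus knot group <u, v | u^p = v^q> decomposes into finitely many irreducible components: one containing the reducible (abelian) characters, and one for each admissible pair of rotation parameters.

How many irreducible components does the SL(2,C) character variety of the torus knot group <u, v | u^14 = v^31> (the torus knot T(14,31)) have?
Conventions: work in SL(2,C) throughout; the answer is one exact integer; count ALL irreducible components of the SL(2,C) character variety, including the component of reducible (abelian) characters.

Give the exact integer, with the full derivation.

For T(14,31): irreducibility forces the central element u^14 = v^31 to one of +I, -I.
So on each irreducible component the traces are pinned: tr(u) = 2*cos(pi*alpha/14) with 1 <= alpha <= 13, tr(v) = 2*cos(pi*beta/31) with 1 <= beta <= 30.
Consistency of u^14 = (-1)^alpha I with v^31 = (-1)^beta I forces alpha = beta (mod 2).
Enumerate parity-matched pairs: 7*15 odd-odd plus 6*15 even-even gives 195.
Total: 195 irreducible-character components + 1 reducible (abelian) component = 196.

196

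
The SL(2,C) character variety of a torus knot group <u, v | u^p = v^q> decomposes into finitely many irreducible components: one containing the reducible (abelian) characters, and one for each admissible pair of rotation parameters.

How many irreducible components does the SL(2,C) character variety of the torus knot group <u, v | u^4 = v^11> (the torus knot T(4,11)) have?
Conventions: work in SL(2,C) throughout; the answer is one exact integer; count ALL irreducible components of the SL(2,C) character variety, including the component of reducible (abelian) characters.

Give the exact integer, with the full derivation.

16

In the torus knot group T(4,11), u^4 = v^11 is central, so an irreducible representation sends it to +I or -I (Schur).
On an irreducible component, tr(u) is locked at 2*cos(pi*alpha/4) for some alpha in 1..3, and tr(v) at 2*cos(pi*beta/11) for some beta in 1..10.
u^4 = (-1)^alpha I and v^11 = (-1)^beta I must agree, so alpha and beta have equal parity.
Enumerate parity-matched pairs: 2*5 odd-odd plus 1*5 even-even gives 15.
That is 15 components of irreducible characters, and with the reducible (abelian) component the total is 16.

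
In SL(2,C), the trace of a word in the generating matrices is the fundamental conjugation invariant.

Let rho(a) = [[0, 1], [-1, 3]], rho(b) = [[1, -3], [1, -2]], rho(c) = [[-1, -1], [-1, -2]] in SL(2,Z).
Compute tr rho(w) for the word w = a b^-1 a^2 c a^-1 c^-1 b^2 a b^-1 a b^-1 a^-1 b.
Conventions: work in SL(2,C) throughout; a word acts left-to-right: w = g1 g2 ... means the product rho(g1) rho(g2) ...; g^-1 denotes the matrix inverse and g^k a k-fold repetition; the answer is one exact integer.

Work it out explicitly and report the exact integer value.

rho(a) = [[0, 1], [-1, 3]]
... * rho(b^-1) = [[-2, 3], [-1, 1]]  ->  [[-1, 1], [-1, 0]]
... * rho(a) = [[0, 1], [-1, 3]]  ->  [[-1, 2], [0, -1]]
... * rho(a) = [[0, 1], [-1, 3]]  ->  [[-2, 5], [1, -3]]
... * rho(c) = [[-1, -1], [-1, -2]]  ->  [[-3, -8], [2, 5]]
... * rho(a^-1) = [[3, -1], [1, 0]]  ->  [[-17, 3], [11, -2]]
... * rho(c^-1) = [[-2, 1], [1, -1]]  ->  [[37, -20], [-24, 13]]
... * rho(b) = [[1, -3], [1, -2]]  ->  [[17, -71], [-11, 46]]
... * rho(b) = [[1, -3], [1, -2]]  ->  [[-54, 91], [35, -59]]
... * rho(a) = [[0, 1], [-1, 3]]  ->  [[-91, 219], [59, -142]]
... * rho(b^-1) = [[-2, 3], [-1, 1]]  ->  [[-37, -54], [24, 35]]
... * rho(a) = [[0, 1], [-1, 3]]  ->  [[54, -199], [-35, 129]]
... * rho(b^-1) = [[-2, 3], [-1, 1]]  ->  [[91, -37], [-59, 24]]
... * rho(a^-1) = [[3, -1], [1, 0]]  ->  [[236, -91], [-153, 59]]
... * rho(b) = [[1, -3], [1, -2]]  ->  [[145, -526], [-94, 341]]
tr = 145 + 341 = 486

486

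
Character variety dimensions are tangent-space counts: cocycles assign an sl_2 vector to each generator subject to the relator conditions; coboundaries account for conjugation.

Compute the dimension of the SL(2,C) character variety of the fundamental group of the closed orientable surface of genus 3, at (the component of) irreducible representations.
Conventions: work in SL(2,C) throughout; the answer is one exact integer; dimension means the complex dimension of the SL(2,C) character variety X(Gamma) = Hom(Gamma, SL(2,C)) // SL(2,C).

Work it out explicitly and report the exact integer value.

Gamma = pi_1(Sigma_3) = < a_1, b_1, ..., a_3, b_3 | prod [a_i, b_i] > has 2g = 6 generators and 1 relator.
A cocycle assigns one sl_2 vector per generator subject to the relator condition d_2(z) = 0: dim of the unconstrained space is 3*2g = 18.
H^2 = coker(d_2) is dual to H^0 = 0 at irreducible rho (Poincare duality), so d_2 is onto: dim Z^1 = 15.
Coboundaries contribute dim B^1 = 3 (injective at irreducible rho).
dim H^1 = 15 - 3 = 12 = dim X.

12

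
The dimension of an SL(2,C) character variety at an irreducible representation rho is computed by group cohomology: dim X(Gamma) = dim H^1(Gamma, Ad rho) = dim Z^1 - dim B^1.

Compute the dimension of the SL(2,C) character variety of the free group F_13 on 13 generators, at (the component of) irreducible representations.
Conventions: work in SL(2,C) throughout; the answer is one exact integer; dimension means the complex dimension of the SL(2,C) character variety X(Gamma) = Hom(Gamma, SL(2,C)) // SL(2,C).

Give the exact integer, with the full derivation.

The free group F_13: 13 generators, no relators.
A cocycle picks one sl_2 vector per generator freely, giving dim Z^1 = 3*13 = 39.
Irreducibility makes the coboundary map sl_2 -> Z^1 injective (trivial centralizer), so dim B^1 = 3.
dim X = dim H^1 = dim Z^1 - dim B^1 = 39 - 3 = 36.

36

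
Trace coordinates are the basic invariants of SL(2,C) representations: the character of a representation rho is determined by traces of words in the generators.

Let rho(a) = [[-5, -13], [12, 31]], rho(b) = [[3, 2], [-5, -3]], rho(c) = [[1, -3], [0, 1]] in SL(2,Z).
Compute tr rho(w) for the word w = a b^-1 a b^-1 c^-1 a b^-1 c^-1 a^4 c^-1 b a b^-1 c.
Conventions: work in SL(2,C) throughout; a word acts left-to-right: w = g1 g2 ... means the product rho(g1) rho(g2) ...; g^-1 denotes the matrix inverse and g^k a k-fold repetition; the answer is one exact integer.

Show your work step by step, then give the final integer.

816959310097232

rho(a) = [[-5, -13], [12, 31]]
... * rho(b^-1) = [[-3, -2], [5, 3]]  ->  [[-50, -29], [119, 69]]
... * rho(a) = [[-5, -13], [12, 31]]  ->  [[-98, -249], [233, 592]]
... * rho(b^-1) = [[-3, -2], [5, 3]]  ->  [[-951, -551], [2261, 1310]]
... * rho(c^-1) = [[1, 3], [0, 1]]  ->  [[-951, -3404], [2261, 8093]]
... * rho(a) = [[-5, -13], [12, 31]]  ->  [[-36093, -93161], [85811, 221490]]
... * rho(b^-1) = [[-3, -2], [5, 3]]  ->  [[-357526, -207297], [850017, 492848]]
... * rho(c^-1) = [[1, 3], [0, 1]]  ->  [[-357526, -1279875], [850017, 3042899]]
... * rho(a) = [[-5, -13], [12, 31]]  ->  [[-13570870, -35028287], [32264703, 83279648]]
... * rho(a) = [[-5, -13], [12, 31]]  ->  [[-352485094, -909455587], [838032261, 2162227949]]
... * rho(a) = [[-5, -13], [12, 31]]  ->  [[-9151041574, -23610816975], [21756574083, 56134647026]]
... * rho(a) = [[-5, -13], [12, 31]]  ->  [[-237574595830, -612971785763], [564832893897, 1457338594727]]
... * rho(c^-1) = [[1, 3], [0, 1]]  ->  [[-237574595830, -1325695573253], [564832893897, 3151837276418]]
... * rho(b) = [[3, 2], [-5, -3]]  ->  [[5915754078775, 3501937528099], [-14064687700399, -8325846041460]]
... * rho(a) = [[-5, -13], [12, 31]]  ->  [[12444479943313, 31655260346994], [-29586713995525, -75260287180073]]
... * rho(b^-1) = [[-3, -2], [5, 3]]  ->  [[120942861905031, 70076821154356], [-287541293913790, -166607433549169]]
... * rho(c) = [[1, -3], [0, 1]]  ->  [[120942861905031, -292751764560737], [-287541293913790, 696016448192201]]
tr = 120942861905031 + 696016448192201 = 816959310097232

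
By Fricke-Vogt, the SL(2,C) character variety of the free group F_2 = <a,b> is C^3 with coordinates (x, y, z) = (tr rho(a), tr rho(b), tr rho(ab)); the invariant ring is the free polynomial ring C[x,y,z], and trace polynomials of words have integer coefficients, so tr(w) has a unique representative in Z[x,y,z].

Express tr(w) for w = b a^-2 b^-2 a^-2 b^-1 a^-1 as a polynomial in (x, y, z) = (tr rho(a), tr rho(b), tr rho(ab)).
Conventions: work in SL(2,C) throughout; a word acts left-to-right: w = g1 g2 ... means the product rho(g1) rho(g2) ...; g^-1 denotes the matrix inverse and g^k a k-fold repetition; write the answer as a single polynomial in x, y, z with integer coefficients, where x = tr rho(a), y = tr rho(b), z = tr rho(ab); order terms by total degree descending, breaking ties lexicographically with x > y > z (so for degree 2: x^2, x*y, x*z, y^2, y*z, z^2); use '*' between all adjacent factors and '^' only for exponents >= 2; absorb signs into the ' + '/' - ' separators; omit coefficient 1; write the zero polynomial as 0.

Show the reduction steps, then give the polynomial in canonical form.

x^3*y^2*z^2 - x^4*y*z - 2*x^2*y^3*z - x^2*y*z^3 + x^3*y^2 + x^3*z^2 + x*y^4 + x*y^2*z^2 + 3*x^2*y*z - x^3 - 4*x*y^2 - 2*x*z^2 + y*z + 3*x

tr(a^-1) = tr(a) = x
tr(a^-2) = tr(a^-1) tr(a) - tr(1) = x^2 - 2
tr(b a^-1) = tr(b) tr(a) - tr(b a) = x*y - z
tr(a^-2 b) = tr(b a^-1) tr(a) - tr(b) = x^2*y - x*z - y
tr(a^-1 b^-1 a^-1) = tr(a^-2) tr(b) - tr(a^-2 b) = x*z - y
tr(b a b) = tr(b) tr(a b) - tr(a) = y*z - x
tr(b a b a) = tr(a b) tr(a b) - tr(1)   [split at repeated a] = z^2 - 2
tr(a^-1 b a b) = tr(b a b) tr(a) - tr(b a b a) = x*y*z - x^2 - z^2 + 2
tr(a^-1 b a b^-1) = tr(a^-1 b a) tr(b) - tr(a^-1 b a b) = -x*y*z + x^2 + y^2 + z^2 - 2
tr(a^-1 b a b^-1 a^-1) = tr(a^-1 b a b^-1) tr(a) - tr(a^-1 b a b^-1 a) = -x^2*y*z + x^3 + x*y^2 + x*z^2 - 3*x
tr(b^2) = tr(b) tr(b) - tr(1) = y^2 - 2
tr(a b^2 a) = tr(a) tr(b^2 a) - tr(b^2) = x*y*z - x^2 - y^2 + 2
tr(a b^2 a b) = tr(b) tr(a b a b) - tr(a b a) = y*z^2 - x*z - y
tr(b^2 a b^-1 a) = tr(a b^2 a) tr(b) - tr(a b^2 a b) = x*y^2*z - x^2*y - y^3 - y*z^2 + x*z + 3*y
tr(b a b^-1 a^-1 b) = tr(b^2 a b^-1) tr(a) - tr(b^2 a b^-1 a) = -x*y^2*z + x^2*y + y^3 + y*z^2 - 3*y
tr(b a b a b a) = tr(b a) tr(b a b a) - tr(b^-1 a^-1)   [split at repeated b] = z^3 - 3*z
tr(a^-1 b a b a b) = tr(b a b a b) tr(a) - tr(b a b a b a) = x*y*z^2 - x^2*z - z^3 - x*y + 3*z
tr(b a b^-1 a^-1 b a) = tr(a^-1 b a b a) tr(b) - tr(a^-1 b a b a b) = -x*y*z^2 + x^2*z + y^2*z + z^3 - 3*z
tr(a^-1 b a b^-1 a^-1 b) = tr(b a b^-1 a^-1 b) tr(a) - tr(b a b^-1 a^-1 b a) = -x^2*y^2*z + x^3*y + x*y^3 + 2*x*y*z^2 - x^2*z - y^2*z - z^3 - 3*x*y + 3*z
tr(b^-1 a^-1 b^-1 a^-1 b a) = tr(a^-1 b a b^-1 a^-1) tr(b) - tr(a^-1 b a b^-1 a^-1 b) = -x*y*z^2 + x^2*z + y^2*z + z^3 - 3*z
tr(b^-1 a^-1 b^-1 a^-1 b a^-1) = tr(b^-1 a^-1 b^-1 a^-1 b) tr(a) - tr(b^-1 a^-1 b^-1 a^-1 b a) = x*y*z^2 - y^2*z - z^3 - x*y + 3*z
tr(b a^-2 b^-1 a) = tr(a^-1 b^-1 a b) tr(a) - tr(a^-1 b^-1 a b a) = -x^2*y*z + x^3 + x*y^2 + x*z^2 - 3*x
tr(a^-1 b^-1 a^-1 b a^-1) = tr(b a^-2 b^-1) tr(a) - tr(b a^-2 b^-1 a) = x^2*y*z - x*y^2 - x*z^2 + x
tr(b^-2 a^-1 b^-1 a^-1 b a^-1) = tr(b^-1 a^-1 b^-1 a^-1 b a^-1) tr(b) - tr(b^-1 a^-1 b^-1 a^-1 b a^-1 b) = x*y^2*z^2 - x^2*y*z - y^3*z - y*z^3 + x*z^2 + 3*y*z - x
tr(b^-1 a^-1 b a^-2 b^-2 a^-1) = tr(b^-2 a^-1 b^-1 a^-1 b a^-1) tr(a) - tr(b^-2 a^-1 b^-1 a^-1 b) = x^2*y^2*z^2 - x^3*y*z - x*y^3*z - x*y*z^3 + x^2*z^2 + 3*x*y*z - x^2 - z^2 + 2
tr(b^-2 a) = tr(b^-1 a) tr(b) - tr(b^-1 a b) = x*y^2 - y*z - x
tr(b^-1 a b a) = tr(a b a) tr(b) - tr(a b a b) = x*y*z - y^2 - z^2 + 2
tr(a b a b^-2) = tr(b^-1 a b a) tr(b) - tr(b^-1 a b a b) = x*y^2*z - y^3 - y*z^2 - x*z + 3*y
tr(b^-3 a b a) = tr(a b a b^-2) tr(b) - tr(a b a b^-1) = x*y^3*z - y^4 - y^2*z^2 - 2*x*y*z + 4*y^2 + z^2 - 2
tr(b a^-1 b^-3 a) = tr(b^-3 a b) tr(a) - tr(b^-3 a b a) = -x*y^3*z + x^2*y^2 + y^4 + y^2*z^2 + x*y*z - x^2 - 4*y^2 - z^2 + 2
tr(a^-1 b^-3 a^-1 b) = tr(b a^-1 b^-3) tr(a) - tr(b a^-1 b^-3 a) = x*y^3*z - x^2*y^2 - y^4 - y^2*z^2 + 4*y^2 + z^2 - 2
tr(b^-1 a^-1 b a^-2 b^-2) = tr(a^-1 b^-3 a^-1 b) tr(a) - tr(a^-1 b^-3 a^-1 b a) = x^2*y^3*z - x^3*y^2 - x*y^4 - x*y^2*z^2 + 4*x*y^2 + x*z^2 - y*z - x
tr(b a^-2 b^-2 a^-2 b^-1 a^-1) = tr(b^-1 a^-1 b a^-2 b^-2 a^-1) tr(a) - tr(b^-1 a^-1 b a^-2 b^-2) = x^3*y^2*z^2 - x^4*y*z - 2*x^2*y^3*z - x^2*y*z^3 + x^3*y^2 + x^3*z^2 + x*y^4 + x*y^2*z^2 + 3*x^2*y*z - x^3 - 4*x*y^2 - 2*x*z^2 + y*z + 3*x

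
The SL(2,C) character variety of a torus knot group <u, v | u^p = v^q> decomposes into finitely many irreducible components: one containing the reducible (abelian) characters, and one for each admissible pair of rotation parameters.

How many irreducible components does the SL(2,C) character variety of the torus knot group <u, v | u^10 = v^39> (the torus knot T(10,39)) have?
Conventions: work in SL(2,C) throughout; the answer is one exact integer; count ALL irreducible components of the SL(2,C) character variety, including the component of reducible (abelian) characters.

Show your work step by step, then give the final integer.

172

For T(10,39): irreducibility forces the central element u^10 = v^39 to one of +I, -I.
On an irreducible component, tr(u) is locked at 2*cos(pi*alpha/10) for some alpha in 1..9, and tr(v) at 2*cos(pi*beta/39) for some beta in 1..38.
The two central values (-1)^alpha I and (-1)^beta I must be the same matrix, so alpha and beta share a parity.
Enumerate parity-matched pairs: 5*19 odd-odd plus 4*19 even-even gives 171.
That is 171 components of irreducible characters, and with the reducible (abelian) component the total is 172.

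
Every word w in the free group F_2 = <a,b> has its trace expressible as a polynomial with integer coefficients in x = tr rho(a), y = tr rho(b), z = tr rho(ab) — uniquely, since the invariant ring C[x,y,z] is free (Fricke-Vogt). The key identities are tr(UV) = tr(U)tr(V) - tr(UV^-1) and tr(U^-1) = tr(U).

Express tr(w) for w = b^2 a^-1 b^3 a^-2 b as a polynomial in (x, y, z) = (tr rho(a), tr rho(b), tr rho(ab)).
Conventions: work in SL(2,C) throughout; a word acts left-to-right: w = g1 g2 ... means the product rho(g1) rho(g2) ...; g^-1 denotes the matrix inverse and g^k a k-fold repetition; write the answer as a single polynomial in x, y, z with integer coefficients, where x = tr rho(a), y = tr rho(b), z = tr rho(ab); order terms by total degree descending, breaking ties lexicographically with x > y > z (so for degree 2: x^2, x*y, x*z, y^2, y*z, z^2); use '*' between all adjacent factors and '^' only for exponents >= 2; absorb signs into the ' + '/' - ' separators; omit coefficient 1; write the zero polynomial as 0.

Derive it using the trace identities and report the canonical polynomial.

x^3*y^6 - 2*x^2*y^5*z - 4*x^3*y^4 - x*y^6 + x*y^4*z^2 + 6*x^2*y^3*z + y^5*z + 4*x^3*y^2 + 5*x*y^4 - 2*x*y^2*z^2 - 4*x^2*y*z - 4*y^3*z - 6*x*y^2 + x*z^2 + 3*y*z - x

tr(b^2) = tr(b) * tr(b) - tr(1) = y^2 - 2
tr(b^3) = tr(b) * tr(b^2) - tr(b) = y^3 - 3*y
tr(b^4) = tr(b) * tr(b^3) - tr(b^2) = y^4 - 4*y^2 + 2
tr(b^5) = tr(b) * tr(b^4) - tr(b^3) = y^5 - 5*y^3 + 5*y
reduce: tr(b^6) = tr(b) * tr(b^5) - tr(b^4) = y^6 - 6*y^4 + 9*y^2 - 2
tr(b a b) = tr(b) * tr(a b) - tr(a) = y*z - x
reduce: tr(a b^3) = tr(b) * tr(b a b) - tr(b a) = y^2*z - x*y - z
tr(b a b^3) = tr(b) * tr(a b^3) - tr(a b^2) = y^3*z - x*y^2 - 2*y*z + x
reduce: tr(b^3 a b^2) = tr(b) * tr(b a b^3) - tr(b a b^2) = y^4*z - x*y^3 - 3*y^2*z + 2*x*y + z
reduce: tr(b^6 a) = tr(b) * tr(b^3 a b^2) - tr(b^3 a b) = y^5*z - x*y^4 - 4*y^3*z + 3*x*y^2 + 3*y*z - x
tr(b^3 a^-1 b^3) = tr(b^6) * tr(a) - tr(b^6 a) = x*y^6 - y^5*z - 5*x*y^4 + 4*y^3*z + 6*x*y^2 - 3*y*z - x
reduce: tr(a b a b) = tr(b a) * tr(b a) - tr(1)   [split at repeated b] = z^2 - 2
reduce: tr(a b a) = tr(a) * tr(b a) - tr(b) = x*z - y
so tr(b a b a b) = tr(b) * tr(a b a b) - tr(a b a) = y*z^2 - x*z - y
tr(a b^3 a b) = tr(b) * tr(b a b a b) - tr(b a b a) = y^2*z^2 - x*y*z - y^2 - z^2 + 2
reduce: tr(b a^2 b) = tr(a) * tr(b^2 a) - tr(b^2) = x*y*z - x^2 - y^2 + 2
reduce: tr(a b^3 a) = tr(b) * tr(b a^2 b) - tr(b a^2) = x*y^2*z - x^2*y - y^3 - x*z + 3*y
tr(b a b^3 a b) = tr(b) * tr(a b^3 a b) - tr(a b^3 a) = y^3*z^2 - 2*x*y^2*z + x^2*y - y*z^2 + x*z - y
tr(b^3 a b^3 a) = tr(b) * tr(b a b^3 a b) - tr(b a b^3 a) = y^4*z^2 - 2*x*y^3*z + x^2*y^2 - 2*y^2*z^2 + 2*x*y*z + z^2 - 2
tr(b^3 a^-1 b^3 a) = tr(b^3 a b^3) * tr(a) - tr(b^3 a b^3 a) = x*y^5*z - x^2*y^4 - y^4*z^2 - 2*x*y^3*z + 2*x^2*y^2 + 2*y^2*z^2 + x*y*z - x^2 - z^2 + 2
so tr(a^-1 b^3 a^-1 b^3) = tr(b^3 a^-1 b^3) * tr(a) - tr(b^3 a^-1 b^3 a) = x^2*y^6 - 2*x*y^5*z - 4*x^2*y^4 + y^4*z^2 + 6*x*y^3*z + 4*x^2*y^2 - 2*y^2*z^2 - 4*x*y*z + z^2 - 2
tr(b^2 a^-1 b^3 a^-2 b) = tr(a^-1 b^3 a^-1 b^3) * tr(a) - tr(a^-1 b^3 a^-1 b^3 a) = x^3*y^6 - 2*x^2*y^5*z - 4*x^3*y^4 - x*y^6 + x*y^4*z^2 + 6*x^2*y^3*z + y^5*z + 4*x^3*y^2 + 5*x*y^4 - 2*x*y^2*z^2 - 4*x^2*y*z - 4*y^3*z - 6*x*y^2 + x*z^2 + 3*y*z - x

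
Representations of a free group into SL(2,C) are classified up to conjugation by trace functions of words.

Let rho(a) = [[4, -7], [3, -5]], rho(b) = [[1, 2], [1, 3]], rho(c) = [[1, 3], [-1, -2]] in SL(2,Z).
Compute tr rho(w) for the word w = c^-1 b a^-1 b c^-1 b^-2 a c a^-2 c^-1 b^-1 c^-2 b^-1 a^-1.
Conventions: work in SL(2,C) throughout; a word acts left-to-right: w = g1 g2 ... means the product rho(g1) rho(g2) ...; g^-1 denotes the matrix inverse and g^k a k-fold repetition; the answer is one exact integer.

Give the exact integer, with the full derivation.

rho(c^-1) = [[-2, -3], [1, 1]]
... * rho(b) = [[1, 2], [1, 3]]  ->  [[-5, -13], [2, 5]]
... * rho(a^-1) = [[-5, 7], [-3, 4]]  ->  [[64, -87], [-25, 34]]
... * rho(b) = [[1, 2], [1, 3]]  ->  [[-23, -133], [9, 52]]
... * rho(c^-1) = [[-2, -3], [1, 1]]  ->  [[-87, -64], [34, 25]]
... * rho(b^-1) = [[3, -2], [-1, 1]]  ->  [[-197, 110], [77, -43]]
... * rho(b^-1) = [[3, -2], [-1, 1]]  ->  [[-701, 504], [274, -197]]
... * rho(a) = [[4, -7], [3, -5]]  ->  [[-1292, 2387], [505, -933]]
... * rho(c) = [[1, 3], [-1, -2]]  ->  [[-3679, -8650], [1438, 3381]]
... * rho(a^-1) = [[-5, 7], [-3, 4]]  ->  [[44345, -60353], [-17333, 23590]]
... * rho(a^-1) = [[-5, 7], [-3, 4]]  ->  [[-40666, 69003], [15895, -26971]]
... * rho(c^-1) = [[-2, -3], [1, 1]]  ->  [[150335, 191001], [-58761, -74656]]
... * rho(b^-1) = [[3, -2], [-1, 1]]  ->  [[260004, -109669], [-101627, 42866]]
... * rho(c^-1) = [[-2, -3], [1, 1]]  ->  [[-629677, -889681], [246120, 347747]]
... * rho(c^-1) = [[-2, -3], [1, 1]]  ->  [[369673, 999350], [-144493, -390613]]
... * rho(b^-1) = [[3, -2], [-1, 1]]  ->  [[109669, 260004], [-42866, -101627]]
... * rho(a^-1) = [[-5, 7], [-3, 4]]  ->  [[-1328357, 1807699], [519211, -706570]]
tr = -1328357 + -706570 = -2034927

-2034927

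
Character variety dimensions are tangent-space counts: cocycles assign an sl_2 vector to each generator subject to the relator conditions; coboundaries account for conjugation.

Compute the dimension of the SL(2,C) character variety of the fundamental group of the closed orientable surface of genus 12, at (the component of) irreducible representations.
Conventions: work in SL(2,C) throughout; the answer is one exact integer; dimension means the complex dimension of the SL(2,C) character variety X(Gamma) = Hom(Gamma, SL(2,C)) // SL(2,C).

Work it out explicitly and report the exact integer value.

66

Gamma = pi_1(Sigma_12) = < a_1, b_1, ..., a_12, b_12 | prod [a_i, b_i] > has 2g = 24 generators and 1 relator.
A cocycle assigns one sl_2 vector per generator subject to the relator condition d_2(z) = 0: dim of the unconstrained space is 3*2g = 72.
d_2 is surjective at irreducible rho (its cokernel H^2 is dual to H^0 = 0), so dim Z^1 = 72 - 3 = 69.
As always at irreducible rho, dim B^1 = 3.
Hence dim X = 69 - 3 = 66.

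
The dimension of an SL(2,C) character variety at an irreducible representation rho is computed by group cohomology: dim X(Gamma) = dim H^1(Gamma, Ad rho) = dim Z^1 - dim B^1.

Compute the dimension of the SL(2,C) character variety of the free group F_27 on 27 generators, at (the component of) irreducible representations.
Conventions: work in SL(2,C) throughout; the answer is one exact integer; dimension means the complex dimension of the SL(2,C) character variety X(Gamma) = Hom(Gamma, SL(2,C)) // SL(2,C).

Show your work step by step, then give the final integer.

Gamma = F_27 has 27 generators and no relators.
Z^1(Gamma, Ad rho) = (sl_2)^27: a cocycle is a free choice of one sl_2 vector per generator, so dim Z^1 = 3*27 = 81.
At an irreducible rho the centralizer of the image in sl_2 is 0, so the coboundary map sl_2 -> Z^1 is injective: dim B^1 = 3.
dim X = dim H^1 = dim Z^1 - dim B^1 = 81 - 3 = 78.

78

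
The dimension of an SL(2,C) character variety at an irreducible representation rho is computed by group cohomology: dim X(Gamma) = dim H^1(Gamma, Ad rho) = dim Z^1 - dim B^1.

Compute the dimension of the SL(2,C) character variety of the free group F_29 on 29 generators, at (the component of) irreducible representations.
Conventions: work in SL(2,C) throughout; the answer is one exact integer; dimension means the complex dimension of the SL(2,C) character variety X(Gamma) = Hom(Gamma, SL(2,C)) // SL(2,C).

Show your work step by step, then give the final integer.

Gamma = F_29 has 29 generators and no relators.
A cocycle picks one sl_2 vector per generator freely, giving dim Z^1 = 3*29 = 87.
Irreducibility makes the coboundary map sl_2 -> Z^1 injective (trivial centralizer), so dim B^1 = 3.
dim H^1 = 87 - 3 = 84, which is dim X.

84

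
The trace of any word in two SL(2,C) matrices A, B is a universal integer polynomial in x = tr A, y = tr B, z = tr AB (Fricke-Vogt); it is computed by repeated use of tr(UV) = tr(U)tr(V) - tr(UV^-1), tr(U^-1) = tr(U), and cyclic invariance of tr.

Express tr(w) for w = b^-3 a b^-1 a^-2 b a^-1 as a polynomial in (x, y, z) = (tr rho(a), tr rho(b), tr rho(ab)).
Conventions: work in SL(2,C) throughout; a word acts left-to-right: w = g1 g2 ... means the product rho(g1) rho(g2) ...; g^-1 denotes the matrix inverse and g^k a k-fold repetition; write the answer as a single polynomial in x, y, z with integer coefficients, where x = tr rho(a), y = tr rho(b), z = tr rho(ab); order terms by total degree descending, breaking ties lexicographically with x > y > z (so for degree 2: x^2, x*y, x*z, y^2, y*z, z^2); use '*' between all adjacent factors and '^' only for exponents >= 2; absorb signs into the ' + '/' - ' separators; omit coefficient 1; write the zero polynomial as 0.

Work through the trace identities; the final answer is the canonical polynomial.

tr(b^-1) = tr(b) = y
tr(b a b) = tr(b)*tr(a b) - tr(a)  (reduce the b square) = y*z - x
tr(b a b a) = tr(a b)*tr(a b) - tr(1)  (split on a) = z^2 - 2
tr(a^-1 b a b) = tr(b a b)*tr(a) - tr(b a b a)  (eliminate a^-1) = x*y*z - x^2 - z^2 + 2
tr(a b^-1 a^-1 b) = tr(a^-1 b a)*tr(b) - tr(a^-1 b a b)  (eliminate b^-1) = -x*y*z + x^2 + y^2 + z^2 - 2
tr(a b^-1 a^-1 b^-1) = tr(a b^-1 a^-1)*tr(b) - tr(a b^-1 a^-1 b)  (eliminate b^-1) = x*y*z - x^2 - z^2 + 2
tr(b^-2 a b^-1 a^-1) = tr(a b^-1 a^-1 b^-1)*tr(b) - tr(a b^-1 a^-1)  (eliminate b^-1) = x*y^2*z - x^2*y - y*z^2 + y
tr(a^2) = tr(a)*tr(a) - tr(1)  (reduce the a square) = x^2 - 2
tr(a^2 b) = tr(a)*tr(b a) - tr(b)  (reduce the a square) = x*z - y
tr(a^2 b^-1) = tr(a^2)*tr(b) - tr(a^2 b)  (eliminate b^-1) = x^2*y - x*z - y
tr(a b^-2 a) = tr(a^2 b^-1)*tr(b) - tr(a^2)  (eliminate b^-1) = x^2*y^2 - x*y*z - x^2 - y^2 + 2
tr(a^2 b a) = tr(a)*tr(b a^2) - tr(b a)  (reduce the a square) = x^2*z - x*y - z
tr(a^2 b a b) = tr(a)*tr(b a b a) - tr(b a b)  (reduce the a square) = x*z^2 - y*z - x
tr(a b a b^-1 a) = tr(a^2 b a)*tr(b) - tr(a^2 b a b)  (eliminate b^-1) = x^2*y*z - x*y^2 - x*z^2 + x
tr(a b a b a b) = tr(b a)*tr(b a b a) - tr(b^-1 a^-1)  (split on b) = z^3 - 3*z
tr(a b a b^-1 a b) = tr(a b a b a)*tr(b) - tr(a b a b a b)  (eliminate b^-1) = x*y*z^2 - y^2*z - z^3 - x*y + 3*z
tr(b^-1 a b^-1 a b a) = tr(a b a b^-1 a)*tr(b) - tr(a b a b^-1 a b)  (eliminate b^-1) = x^2*y^2*z - x*y^3 - 2*x*y*z^2 + y^2*z + z^3 + 2*x*y - 3*z
tr(a b^-1 a b a) = tr(a b a^2)*tr(b) - tr(a b a^2 b)  (eliminate b^-1) = x^2*y*z - x*y^2 - x*z^2 + x
tr(b a b^-2 a b^-1 a) = tr(b^-1 a b^-1 a b a)*tr(b) - tr(b^-1 a b^-1 a b a b)  (eliminate b^-1) = x^2*y^3*z - x*y^4 - 2*x*y^2*z^2 - x^2*y*z + y^3*z + y*z^3 + 3*x*y^2 + x*z^2 - 3*y*z - x
tr(b^-2 a b^-1 a^-1 b a) = tr(b a b^-2 a b^-1)*tr(a) - tr(b a b^-2 a b^-1 a)  (eliminate a^-1) = -x^2*y^3*z + x^3*y^2 + x*y^4 + 2*x*y^2*z^2 - y^3*z - y*z^3 - x^3 - 4*x*y^2 - x*z^2 + 3*y*z + 3*x
tr(b a^2 b) = tr(b)*tr(a^2 b) - tr(a^2)  (reduce the b square) = x*y*z - x^2 - y^2 + 2
tr(a b a^-1 b a) = tr(b a^2 b)*tr(a) - tr(b a^2 b a)  (eliminate a^-1) = x^2*y*z - x^3 - x*y^2 - x*z^2 + y*z + 3*x
tr(b a b a b) = tr(b)*tr(a b a b) - tr(a b a)  (reduce the b square) = y*z^2 - x*z - y
tr(a b a^-1 b a b) = tr(b a b a b)*tr(a) - tr(b a b a b a)  (eliminate a^-1) = x*y*z^2 - x^2*z - z^3 - x*y + 3*z
tr(a^-1 b a b^-1 a b) = tr(a b a^-1 b a)*tr(b) - tr(a b a^-1 b a b)  (eliminate b^-1) = x^2*y^2*z - x^3*y - x*y^3 - 2*x*y*z^2 + x^2*z + y^2*z + z^3 + 4*x*y - 3*z
tr(b^-1 a b^-1 a^-1 b a) = tr(a^-1 b a b^-1 a)*tr(b) - tr(a^-1 b a b^-1 a b)  (eliminate b^-1) = -x^2*y^2*z + x^3*y + x*y^3 + 2*x*y*z^2 - x^2*z - y^2*z - z^3 - 3*x*y + 3*z
tr(b^-3 a b^-1 a^-1 b a) = tr(b^-2 a b^-1 a^-1 b a)*tr(b) - tr(b^-2 a b^-1 a^-1 b a b)  (eliminate b^-1) = -x^2*y^4*z + x^3*y^3 + x*y^5 + 2*x*y^3*z^2 + x^2*y^2*z - y^4*z - y^2*z^3 - 2*x^3*y - 5*x*y^3 - 3*x*y*z^2 + x^2*z + 4*y^2*z + z^3 + 6*x*y - 3*z
tr(b a^-1 b^-3 a b^-1 a^-1) = tr(b^-3 a b^-1 a^-1 b)*tr(a) - tr(b^-3 a b^-1 a^-1 b a)  (eliminate a^-1) = x^2*y^4*z - x^3*y^3 - x*y^5 - 2*x*y^3*z^2 + y^4*z + y^2*z^3 + x^3*y + 5*x*y^3 + 2*x*y*z^2 - x^2*z - 4*y^2*z - z^3 - 5*x*y + 3*z
tr(b^-2) = tr(b^-1)*tr(b) - tr(1)  (eliminate b^-1) = y^2 - 2
tr(b^-3) = tr(b^-2)*tr(b) - tr(b^-1)  (eliminate b^-1) = y^3 - 3*y
tr(b^-3 a b^-1 a^-2 b a^-1) = tr(b a^-1 b^-3 a b^-1 a^-1)*tr(a) - tr(b a^-1 b^-3 a b^-1)  (eliminate a^-1) = x^3*y^4*z - x^4*y^3 - x^2*y^5 - 2*x^2*y^3*z^2 + x*y^4*z + x*y^2*z^3 + x^4*y + 5*x^2*y^3 + 2*x^2*y*z^2 - x^3*z - 4*x*y^2*z - x*z^3 - 5*x^2*y - y^3 + 3*x*z + 3*y

x^3*y^4*z - x^4*y^3 - x^2*y^5 - 2*x^2*y^3*z^2 + x*y^4*z + x*y^2*z^3 + x^4*y + 5*x^2*y^3 + 2*x^2*y*z^2 - x^3*z - 4*x*y^2*z - x*z^3 - 5*x^2*y - y^3 + 3*x*z + 3*y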